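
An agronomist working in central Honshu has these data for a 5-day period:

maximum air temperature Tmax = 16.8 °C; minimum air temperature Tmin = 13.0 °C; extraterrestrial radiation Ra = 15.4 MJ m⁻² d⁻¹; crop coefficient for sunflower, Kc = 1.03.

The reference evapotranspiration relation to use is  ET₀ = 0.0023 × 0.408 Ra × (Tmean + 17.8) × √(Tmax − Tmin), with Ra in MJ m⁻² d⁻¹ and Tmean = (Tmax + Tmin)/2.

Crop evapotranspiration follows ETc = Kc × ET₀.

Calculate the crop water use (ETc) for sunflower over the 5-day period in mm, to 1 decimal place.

Tmean = (16.8 + 13.0)/2 = 14.90 °C
0.408 Ra = 0.408 × 15.4 = 6.2832 mm/d equivalent
ET₀ = 0.0023 × 6.2832 × (14.90 + 17.8) × √3.8 = 0.0023 × 6.2832 × 32.70 × 1.9494 = 0.9212 mm/d
ETc = Kc × ET₀ = 1.03 × 0.9212 = 0.9488 mm/d
Over 5 days: 0.9488 × 5 = 4.744 mm

4.7 mm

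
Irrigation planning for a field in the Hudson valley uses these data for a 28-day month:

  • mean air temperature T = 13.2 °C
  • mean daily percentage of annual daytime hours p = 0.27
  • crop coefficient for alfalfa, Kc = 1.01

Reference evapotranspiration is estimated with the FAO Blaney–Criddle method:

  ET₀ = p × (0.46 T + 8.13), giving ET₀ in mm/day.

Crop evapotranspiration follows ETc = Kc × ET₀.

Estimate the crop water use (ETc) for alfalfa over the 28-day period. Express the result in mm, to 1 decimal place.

108.4 mm

ET₀ = 0.27 × (0.46 × 13.2 + 8.13) = 0.27 × 14.202 = 3.8345 mm/d
ETc = Kc × ET₀ = 1.01 × 3.8345 = 3.8728 mm/d
Over 28 days: 3.8728 × 28 = 108.438 mm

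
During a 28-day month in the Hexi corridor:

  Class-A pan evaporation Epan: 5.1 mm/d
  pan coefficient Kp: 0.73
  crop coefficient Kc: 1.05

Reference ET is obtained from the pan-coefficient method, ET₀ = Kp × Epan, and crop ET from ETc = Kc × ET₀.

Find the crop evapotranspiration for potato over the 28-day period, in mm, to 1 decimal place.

109.5 mm

ET₀ = 0.73 × 5.1 = 3.7230 mm/d
ETc = Kc × ET₀ = 1.05 × 3.7230 = 3.9092 mm/d
Over 28 days: 3.9092 × 28 = 109.458 mm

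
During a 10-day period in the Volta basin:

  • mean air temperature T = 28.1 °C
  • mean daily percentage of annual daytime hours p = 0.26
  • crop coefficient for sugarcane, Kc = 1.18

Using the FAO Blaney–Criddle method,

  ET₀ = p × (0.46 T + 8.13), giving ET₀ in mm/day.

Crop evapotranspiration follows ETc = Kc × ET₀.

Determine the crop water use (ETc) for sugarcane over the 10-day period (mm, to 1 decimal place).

ET₀ = 0.26 × (0.46 × 28.1 + 8.13) = 0.26 × 21.056 = 5.4746 mm/d
ETc = Kc × ET₀ = 1.18 × 5.4746 = 6.4600 mm/d
Over 10 days: 6.4600 × 10 = 64.600 mm

64.6 mm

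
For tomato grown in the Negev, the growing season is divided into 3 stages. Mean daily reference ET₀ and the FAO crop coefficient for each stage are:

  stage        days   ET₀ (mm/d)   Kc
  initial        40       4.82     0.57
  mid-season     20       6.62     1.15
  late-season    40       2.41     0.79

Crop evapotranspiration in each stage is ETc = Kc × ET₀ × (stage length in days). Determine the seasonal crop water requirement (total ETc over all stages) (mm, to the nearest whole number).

initial: 0.57 × 4.82 × 40 = 109.90 mm
mid-season: 1.15 × 6.62 × 20 = 152.26 mm
late-season: 0.79 × 2.41 × 40 = 76.16 mm
Seasonal total = 338.32 mm

338 mm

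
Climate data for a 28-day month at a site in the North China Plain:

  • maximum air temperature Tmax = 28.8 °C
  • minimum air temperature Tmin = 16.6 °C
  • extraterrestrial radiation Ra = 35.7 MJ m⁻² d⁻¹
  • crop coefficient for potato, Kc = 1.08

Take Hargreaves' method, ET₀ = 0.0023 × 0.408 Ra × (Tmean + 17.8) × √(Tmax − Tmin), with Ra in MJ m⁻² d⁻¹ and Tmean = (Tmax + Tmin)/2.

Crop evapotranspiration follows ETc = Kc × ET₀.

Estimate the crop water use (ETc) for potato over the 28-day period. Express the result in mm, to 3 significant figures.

143 mm

Tmean = (28.8 + 16.6)/2 = 22.70 °C
0.408 Ra = 0.408 × 35.7 = 14.5656 mm/d equivalent
ET₀ = 0.0023 × 14.5656 × (22.70 + 17.8) × √12.2 = 0.0023 × 14.5656 × 40.50 × 3.4928 = 4.7390 mm/d
ETc = Kc × ET₀ = 1.08 × 4.7390 = 5.1181 mm/d
Over 28 days: 5.1181 × 28 = 143.307 mm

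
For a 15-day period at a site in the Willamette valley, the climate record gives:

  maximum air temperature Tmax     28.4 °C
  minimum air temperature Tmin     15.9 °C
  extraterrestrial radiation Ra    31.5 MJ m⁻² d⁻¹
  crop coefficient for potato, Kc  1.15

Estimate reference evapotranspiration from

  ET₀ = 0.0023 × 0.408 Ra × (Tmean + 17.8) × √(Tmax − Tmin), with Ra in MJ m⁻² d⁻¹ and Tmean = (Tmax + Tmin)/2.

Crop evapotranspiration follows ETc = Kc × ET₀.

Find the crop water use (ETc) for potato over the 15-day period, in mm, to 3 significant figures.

72.0 mm

Tmean = (28.4 + 15.9)/2 = 22.15 °C
0.408 Ra = 0.408 × 31.5 = 12.8520 mm/d equivalent
ET₀ = 0.0023 × 12.8520 × (22.15 + 17.8) × √12.5 = 0.0023 × 12.8520 × 39.95 × 3.5355 = 4.1751 mm/d
ETc = Kc × ET₀ = 1.15 × 4.1751 = 4.8014 mm/d
Over 15 days: 4.8014 × 15 = 72.021 mm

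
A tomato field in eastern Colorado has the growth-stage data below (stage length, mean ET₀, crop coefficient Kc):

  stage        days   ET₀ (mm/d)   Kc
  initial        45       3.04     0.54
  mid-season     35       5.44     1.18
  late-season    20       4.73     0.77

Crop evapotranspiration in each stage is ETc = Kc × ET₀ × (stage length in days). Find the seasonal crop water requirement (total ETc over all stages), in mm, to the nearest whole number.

371 mm

initial: 0.54 × 3.04 × 45 = 73.87 mm
mid-season: 1.18 × 5.44 × 35 = 224.67 mm
late-season: 0.77 × 4.73 × 20 = 72.84 mm
Seasonal total = 371.38 mm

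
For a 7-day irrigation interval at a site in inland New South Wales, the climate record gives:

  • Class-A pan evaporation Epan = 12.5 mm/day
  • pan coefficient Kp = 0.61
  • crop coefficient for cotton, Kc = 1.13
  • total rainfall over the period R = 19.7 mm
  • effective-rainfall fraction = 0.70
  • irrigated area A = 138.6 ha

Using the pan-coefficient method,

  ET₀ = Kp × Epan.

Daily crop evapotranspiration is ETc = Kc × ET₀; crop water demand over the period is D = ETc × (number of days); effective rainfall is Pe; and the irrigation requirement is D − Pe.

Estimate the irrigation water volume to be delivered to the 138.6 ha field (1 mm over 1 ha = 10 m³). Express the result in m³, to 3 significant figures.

ET₀ = 0.61 × 12.5 = 7.6250 mm/d
ETc = Kc × ET₀ = 1.13 × 7.6250 = 8.6163 mm/d
Crop demand D = ETc × 7 d = 8.6163 × 7 = 60.314 mm
Pe = 0.70 × 19.7 = 13.790 mm
D − Pe = 60.314 − 13.790 = 46.524 mm
Volume = 46.524 mm × 138.6 ha × 10 = 64482.3 m³

64500 m³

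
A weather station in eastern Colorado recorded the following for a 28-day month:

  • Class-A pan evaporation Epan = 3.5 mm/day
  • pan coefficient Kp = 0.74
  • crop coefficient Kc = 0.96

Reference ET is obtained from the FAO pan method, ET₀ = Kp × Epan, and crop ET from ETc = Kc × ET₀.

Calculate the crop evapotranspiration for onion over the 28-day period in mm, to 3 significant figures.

ET₀ = 0.74 × 3.5 = 2.5900 mm/d
ETc = Kc × ET₀ = 0.96 × 2.5900 = 2.4864 mm/d
Over 28 days: 2.4864 × 28 = 69.619 mm

69.6 mm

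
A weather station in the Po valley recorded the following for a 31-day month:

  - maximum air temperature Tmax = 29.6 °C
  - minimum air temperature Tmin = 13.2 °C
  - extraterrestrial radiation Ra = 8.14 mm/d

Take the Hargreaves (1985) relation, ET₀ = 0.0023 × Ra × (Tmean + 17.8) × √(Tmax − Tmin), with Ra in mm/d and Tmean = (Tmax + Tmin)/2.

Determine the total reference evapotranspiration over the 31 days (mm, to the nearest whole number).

92 mm

Tmean = (29.6 + 13.2)/2 = 21.40 °C
ET₀ = 0.0023 × 8.14 × (21.40 + 17.8) × √16.4 = 0.0023 × 8.14 × 39.20 × 4.0497 = 2.9721 mm/d
Over 31 days: 2.9721 × 31 = 92.135 mm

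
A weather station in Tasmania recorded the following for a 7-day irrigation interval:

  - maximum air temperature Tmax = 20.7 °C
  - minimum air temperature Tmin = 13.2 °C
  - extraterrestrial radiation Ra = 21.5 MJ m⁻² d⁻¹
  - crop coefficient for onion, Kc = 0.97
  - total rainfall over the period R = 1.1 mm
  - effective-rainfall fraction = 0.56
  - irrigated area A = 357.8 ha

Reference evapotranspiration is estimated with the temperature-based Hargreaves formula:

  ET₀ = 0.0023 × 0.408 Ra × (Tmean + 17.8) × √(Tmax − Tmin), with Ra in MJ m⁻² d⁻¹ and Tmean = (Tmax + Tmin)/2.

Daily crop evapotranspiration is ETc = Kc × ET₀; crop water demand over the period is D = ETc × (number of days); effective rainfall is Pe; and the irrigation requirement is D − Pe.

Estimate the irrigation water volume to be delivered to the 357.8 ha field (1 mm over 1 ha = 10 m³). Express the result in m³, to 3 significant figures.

44400 m³

Tmean = (20.7 + 13.2)/2 = 16.95 °C
0.408 Ra = 0.408 × 21.5 = 8.7720 mm/d equivalent
ET₀ = 0.0023 × 8.7720 × (16.95 + 17.8) × √7.5 = 0.0023 × 8.7720 × 34.75 × 2.7386 = 1.9200 mm/d
ETc = Kc × ET₀ = 0.97 × 1.9200 = 1.8624 mm/d
Crop demand D = ETc × 7 d = 1.8624 × 7 = 13.037 mm
Pe = 0.56 × 1.1 = 0.616 mm
D − Pe = 13.037 − 0.616 = 12.421 mm
Volume = 12.421 mm × 357.8 ha × 10 = 44442.3 m³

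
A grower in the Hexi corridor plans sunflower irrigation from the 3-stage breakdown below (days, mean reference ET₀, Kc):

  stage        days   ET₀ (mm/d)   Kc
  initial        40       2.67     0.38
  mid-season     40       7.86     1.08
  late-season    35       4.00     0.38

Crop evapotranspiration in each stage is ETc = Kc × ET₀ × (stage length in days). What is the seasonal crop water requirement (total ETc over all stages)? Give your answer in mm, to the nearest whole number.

433 mm

initial: 0.38 × 2.67 × 40 = 40.58 mm
mid-season: 1.08 × 7.86 × 40 = 339.55 mm
late-season: 0.38 × 4.00 × 35 = 53.20 mm
Seasonal total = 433.33 mm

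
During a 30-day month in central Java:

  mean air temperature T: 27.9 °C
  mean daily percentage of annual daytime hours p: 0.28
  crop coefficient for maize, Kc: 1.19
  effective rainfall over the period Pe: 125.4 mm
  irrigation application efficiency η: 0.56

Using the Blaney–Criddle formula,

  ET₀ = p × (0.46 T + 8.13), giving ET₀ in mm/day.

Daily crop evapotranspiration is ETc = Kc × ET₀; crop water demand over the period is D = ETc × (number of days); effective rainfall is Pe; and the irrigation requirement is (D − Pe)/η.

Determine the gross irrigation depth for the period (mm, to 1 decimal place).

ET₀ = 0.28 × (0.46 × 27.9 + 8.13) = 0.28 × 20.964 = 5.8699 mm/d
ETc = Kc × ET₀ = 1.19 × 5.8699 = 6.9852 mm/d
Crop demand D = ETc × 30 d = 6.9852 × 30 = 209.556 mm
D − Pe = 209.556 − 125.4 = 84.156 mm
Gross irrigation = 84.156 / 0.56 = 150.279 mm

150.3 mm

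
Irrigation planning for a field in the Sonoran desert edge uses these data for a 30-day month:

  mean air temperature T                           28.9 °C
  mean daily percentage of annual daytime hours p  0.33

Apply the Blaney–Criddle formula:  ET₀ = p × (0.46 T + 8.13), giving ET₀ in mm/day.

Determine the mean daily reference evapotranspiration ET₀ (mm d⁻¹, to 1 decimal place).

ET₀ = 0.33 × (0.46 × 28.9 + 8.13) = 0.33 × 21.424 = 7.0699 mm/d

7.1 mm d⁻¹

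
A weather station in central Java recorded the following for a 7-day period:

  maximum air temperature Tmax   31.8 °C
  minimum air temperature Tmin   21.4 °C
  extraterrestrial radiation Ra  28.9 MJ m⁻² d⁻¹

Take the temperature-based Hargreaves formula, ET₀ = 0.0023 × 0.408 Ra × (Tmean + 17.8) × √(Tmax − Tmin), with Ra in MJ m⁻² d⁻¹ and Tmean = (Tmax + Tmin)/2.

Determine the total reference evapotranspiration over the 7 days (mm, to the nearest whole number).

Tmean = (31.8 + 21.4)/2 = 26.60 °C
0.408 Ra = 0.408 × 28.9 = 11.7912 mm/d equivalent
ET₀ = 0.0023 × 11.7912 × (26.60 + 17.8) × √10.4 = 0.0023 × 11.7912 × 44.40 × 3.2249 = 3.8832 mm/d
Over 7 days: 3.8832 × 7 = 27.182 mm

27 mm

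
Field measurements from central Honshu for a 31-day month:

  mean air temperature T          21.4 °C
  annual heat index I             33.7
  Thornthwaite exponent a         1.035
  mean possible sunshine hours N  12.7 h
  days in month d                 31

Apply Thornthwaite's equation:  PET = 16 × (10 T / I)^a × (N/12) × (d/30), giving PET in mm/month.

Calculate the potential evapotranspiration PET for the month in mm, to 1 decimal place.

118.5 mm

10T/I = 10 × 21.4 / 33.7 = 6.3501
(10T/I)^a = 6.3501^1.035 = 6.7745
Uncorrected PET = 16 × 6.7745 = 108.392 mm
Correction = (N/12)(d/30) = (12.7/12)(31/30) = 1.0936
PET = 108.392 × 1.0936 = 118.537 mm/month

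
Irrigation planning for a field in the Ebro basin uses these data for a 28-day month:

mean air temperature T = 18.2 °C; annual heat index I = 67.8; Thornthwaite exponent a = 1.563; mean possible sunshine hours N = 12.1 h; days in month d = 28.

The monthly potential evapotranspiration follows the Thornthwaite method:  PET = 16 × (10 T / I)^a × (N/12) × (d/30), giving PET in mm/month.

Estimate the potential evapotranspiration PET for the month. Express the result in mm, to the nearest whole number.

70 mm

10T/I = 10 × 18.2 / 67.8 = 2.6844
(10T/I)^a = 2.6844^1.563 = 4.6805
Uncorrected PET = 16 × 4.6805 = 74.888 mm
Correction = (N/12)(d/30) = (12.1/12)(28/30) = 0.9411
PET = 74.888 × 0.9411 = 70.477 mm/month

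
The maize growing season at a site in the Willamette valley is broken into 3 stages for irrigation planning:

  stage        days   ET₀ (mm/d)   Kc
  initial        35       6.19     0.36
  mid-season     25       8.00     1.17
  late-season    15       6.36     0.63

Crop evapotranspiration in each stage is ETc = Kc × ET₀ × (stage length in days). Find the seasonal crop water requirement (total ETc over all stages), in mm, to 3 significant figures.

initial: 0.36 × 6.19 × 35 = 77.99 mm
mid-season: 1.17 × 8.00 × 25 = 234.00 mm
late-season: 0.63 × 6.36 × 15 = 60.10 mm
Seasonal total = 372.09 mm

372 mm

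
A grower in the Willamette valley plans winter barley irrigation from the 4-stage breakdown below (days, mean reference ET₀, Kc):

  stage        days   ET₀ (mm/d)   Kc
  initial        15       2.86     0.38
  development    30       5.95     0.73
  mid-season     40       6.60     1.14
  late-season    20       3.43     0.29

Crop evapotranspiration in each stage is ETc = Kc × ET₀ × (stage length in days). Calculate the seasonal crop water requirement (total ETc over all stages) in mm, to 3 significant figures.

467 mm

initial: 0.38 × 2.86 × 15 = 16.30 mm
development: 0.73 × 5.95 × 30 = 130.31 mm
mid-season: 1.14 × 6.60 × 40 = 300.96 mm
late-season: 0.29 × 3.43 × 20 = 19.89 mm
Seasonal total = 467.46 mm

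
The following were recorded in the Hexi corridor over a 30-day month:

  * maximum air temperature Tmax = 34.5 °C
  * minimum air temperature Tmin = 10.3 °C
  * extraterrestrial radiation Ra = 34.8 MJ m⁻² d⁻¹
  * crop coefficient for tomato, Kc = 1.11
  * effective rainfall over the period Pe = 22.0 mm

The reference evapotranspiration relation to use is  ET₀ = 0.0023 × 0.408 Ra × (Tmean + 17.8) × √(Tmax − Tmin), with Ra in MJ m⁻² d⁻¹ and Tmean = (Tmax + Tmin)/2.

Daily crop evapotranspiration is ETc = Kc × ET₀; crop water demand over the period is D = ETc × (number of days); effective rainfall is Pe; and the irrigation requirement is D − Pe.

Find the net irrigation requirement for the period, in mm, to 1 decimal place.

193.1 mm

Tmean = (34.5 + 10.3)/2 = 22.40 °C
0.408 Ra = 0.408 × 34.8 = 14.1984 mm/d equivalent
ET₀ = 0.0023 × 14.1984 × (22.40 + 17.8) × √24.2 = 0.0023 × 14.1984 × 40.20 × 4.9193 = 6.4580 mm/d
ETc = Kc × ET₀ = 1.11 × 6.4580 = 7.1684 mm/d
Crop demand D = ETc × 30 d = 7.1684 × 30 = 215.052 mm
D − Pe = 215.052 − 22.0 = 193.052 mm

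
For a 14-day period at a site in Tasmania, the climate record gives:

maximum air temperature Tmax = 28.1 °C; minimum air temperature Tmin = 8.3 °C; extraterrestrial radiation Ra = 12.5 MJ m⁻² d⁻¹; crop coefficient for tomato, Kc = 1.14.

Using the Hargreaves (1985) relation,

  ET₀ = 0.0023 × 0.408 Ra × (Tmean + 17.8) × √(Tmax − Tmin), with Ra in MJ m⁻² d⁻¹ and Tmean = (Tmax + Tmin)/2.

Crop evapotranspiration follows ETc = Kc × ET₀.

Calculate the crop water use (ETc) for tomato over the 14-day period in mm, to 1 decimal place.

Tmean = (28.1 + 8.3)/2 = 18.20 °C
0.408 Ra = 0.408 × 12.5 = 5.1000 mm/d equivalent
ET₀ = 0.0023 × 5.1000 × (18.20 + 17.8) × √19.8 = 0.0023 × 5.1000 × 36.00 × 4.4497 = 1.8790 mm/d
ETc = Kc × ET₀ = 1.14 × 1.8790 = 2.1421 mm/d
Over 14 days: 2.1421 × 14 = 29.989 mm

30.0 mm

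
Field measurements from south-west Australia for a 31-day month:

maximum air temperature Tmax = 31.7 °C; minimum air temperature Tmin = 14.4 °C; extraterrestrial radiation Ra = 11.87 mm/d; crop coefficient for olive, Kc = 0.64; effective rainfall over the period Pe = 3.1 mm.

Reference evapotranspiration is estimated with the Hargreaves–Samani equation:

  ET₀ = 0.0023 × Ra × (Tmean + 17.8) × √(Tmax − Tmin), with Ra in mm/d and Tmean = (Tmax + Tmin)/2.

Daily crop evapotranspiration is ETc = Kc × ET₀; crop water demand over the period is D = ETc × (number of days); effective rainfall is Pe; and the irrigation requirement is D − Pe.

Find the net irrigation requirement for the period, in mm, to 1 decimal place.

Tmean = (31.7 + 14.4)/2 = 23.05 °C
ET₀ = 0.0023 × 11.87 × (23.05 + 17.8) × √17.3 = 0.0023 × 11.87 × 40.85 × 4.1593 = 4.6386 mm/d
ETc = Kc × ET₀ = 0.64 × 4.6386 = 2.9687 mm/d
Crop demand D = ETc × 31 d = 2.9687 × 31 = 92.030 mm
D − Pe = 92.030 − 3.1 = 88.930 mm

88.9 mm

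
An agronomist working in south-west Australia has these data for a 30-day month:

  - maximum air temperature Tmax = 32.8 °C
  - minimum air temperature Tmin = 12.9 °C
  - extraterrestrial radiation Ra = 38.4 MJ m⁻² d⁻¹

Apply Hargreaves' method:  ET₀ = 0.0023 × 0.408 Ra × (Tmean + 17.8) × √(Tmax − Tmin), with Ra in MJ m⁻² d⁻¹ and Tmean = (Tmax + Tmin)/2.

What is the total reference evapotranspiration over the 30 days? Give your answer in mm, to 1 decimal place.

196.0 mm

Tmean = (32.8 + 12.9)/2 = 22.85 °C
0.408 Ra = 0.408 × 38.4 = 15.6672 mm/d equivalent
ET₀ = 0.0023 × 15.6672 × (22.85 + 17.8) × √19.9 = 0.0023 × 15.6672 × 40.65 × 4.4609 = 6.5343 mm/d
Over 30 days: 6.5343 × 30 = 196.029 mm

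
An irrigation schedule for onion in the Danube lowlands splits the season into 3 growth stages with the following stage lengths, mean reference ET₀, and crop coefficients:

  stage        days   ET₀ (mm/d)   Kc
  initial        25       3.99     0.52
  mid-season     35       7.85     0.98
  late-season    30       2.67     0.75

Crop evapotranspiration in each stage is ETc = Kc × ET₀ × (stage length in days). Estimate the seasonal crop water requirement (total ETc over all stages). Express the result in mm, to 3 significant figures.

381 mm

initial: 0.52 × 3.99 × 25 = 51.87 mm
mid-season: 0.98 × 7.85 × 35 = 269.26 mm
late-season: 0.75 × 2.67 × 30 = 60.08 mm
Seasonal total = 381.21 mm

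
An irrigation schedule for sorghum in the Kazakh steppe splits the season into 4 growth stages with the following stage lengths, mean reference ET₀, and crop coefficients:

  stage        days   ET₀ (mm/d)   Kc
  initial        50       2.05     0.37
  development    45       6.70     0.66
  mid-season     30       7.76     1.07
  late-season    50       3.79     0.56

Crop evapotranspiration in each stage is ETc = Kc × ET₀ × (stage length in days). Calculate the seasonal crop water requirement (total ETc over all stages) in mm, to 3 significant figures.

592 mm

initial: 0.37 × 2.05 × 50 = 37.93 mm
development: 0.66 × 6.70 × 45 = 198.99 mm
mid-season: 1.07 × 7.76 × 30 = 249.10 mm
late-season: 0.56 × 3.79 × 50 = 106.12 mm
Seasonal total = 592.14 mm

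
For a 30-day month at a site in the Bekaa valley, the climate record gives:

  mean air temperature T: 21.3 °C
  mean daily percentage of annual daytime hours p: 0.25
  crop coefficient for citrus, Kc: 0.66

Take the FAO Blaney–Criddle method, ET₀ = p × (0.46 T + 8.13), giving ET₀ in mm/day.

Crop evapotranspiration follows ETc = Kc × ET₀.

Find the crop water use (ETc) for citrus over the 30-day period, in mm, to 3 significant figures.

88.7 mm

ET₀ = 0.25 × (0.46 × 21.3 + 8.13) = 0.25 × 17.928 = 4.4820 mm/d
ETc = Kc × ET₀ = 0.66 × 4.4820 = 2.9581 mm/d
Over 30 days: 2.9581 × 30 = 88.743 mm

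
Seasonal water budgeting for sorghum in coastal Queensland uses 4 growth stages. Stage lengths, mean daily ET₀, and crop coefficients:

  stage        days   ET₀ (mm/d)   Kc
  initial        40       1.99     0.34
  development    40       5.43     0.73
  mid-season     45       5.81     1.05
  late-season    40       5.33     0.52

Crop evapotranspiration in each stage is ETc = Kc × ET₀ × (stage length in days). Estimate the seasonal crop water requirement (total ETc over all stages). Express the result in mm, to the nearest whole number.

initial: 0.34 × 1.99 × 40 = 27.06 mm
development: 0.73 × 5.43 × 40 = 158.56 mm
mid-season: 1.05 × 5.81 × 45 = 274.52 mm
late-season: 0.52 × 5.33 × 40 = 110.86 mm
Seasonal total = 571.00 mm

571 mm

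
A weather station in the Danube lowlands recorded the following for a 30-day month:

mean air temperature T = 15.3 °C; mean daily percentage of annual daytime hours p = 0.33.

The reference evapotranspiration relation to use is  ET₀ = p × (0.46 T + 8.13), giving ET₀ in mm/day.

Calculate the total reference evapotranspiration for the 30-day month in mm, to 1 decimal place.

150.2 mm

ET₀ = 0.33 × (0.46 × 15.3 + 8.13) = 0.33 × 15.168 = 5.0054 mm/d
Monthly total = 5.0054 × 30 = 150.162 mm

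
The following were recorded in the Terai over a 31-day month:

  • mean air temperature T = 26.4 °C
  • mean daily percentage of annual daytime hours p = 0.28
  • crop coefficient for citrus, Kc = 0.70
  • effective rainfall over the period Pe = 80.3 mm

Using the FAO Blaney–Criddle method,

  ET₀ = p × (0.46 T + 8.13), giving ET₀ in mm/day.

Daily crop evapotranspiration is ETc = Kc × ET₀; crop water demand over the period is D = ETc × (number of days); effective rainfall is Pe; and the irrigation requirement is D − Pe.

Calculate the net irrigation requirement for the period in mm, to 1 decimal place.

ET₀ = 0.28 × (0.46 × 26.4 + 8.13) = 0.28 × 20.274 = 5.6767 mm/d
ETc = Kc × ET₀ = 0.70 × 5.6767 = 3.9737 mm/d
Crop demand D = ETc × 31 d = 3.9737 × 31 = 123.185 mm
D − Pe = 123.185 − 80.3 = 42.885 mm

42.9 mm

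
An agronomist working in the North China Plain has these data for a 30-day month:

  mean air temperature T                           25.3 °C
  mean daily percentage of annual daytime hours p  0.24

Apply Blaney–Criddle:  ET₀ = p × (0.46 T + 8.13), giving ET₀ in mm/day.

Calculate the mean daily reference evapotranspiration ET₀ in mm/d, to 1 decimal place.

ET₀ = 0.24 × (0.46 × 25.3 + 8.13) = 0.24 × 19.768 = 4.7443 mm/d

4.7 mm/d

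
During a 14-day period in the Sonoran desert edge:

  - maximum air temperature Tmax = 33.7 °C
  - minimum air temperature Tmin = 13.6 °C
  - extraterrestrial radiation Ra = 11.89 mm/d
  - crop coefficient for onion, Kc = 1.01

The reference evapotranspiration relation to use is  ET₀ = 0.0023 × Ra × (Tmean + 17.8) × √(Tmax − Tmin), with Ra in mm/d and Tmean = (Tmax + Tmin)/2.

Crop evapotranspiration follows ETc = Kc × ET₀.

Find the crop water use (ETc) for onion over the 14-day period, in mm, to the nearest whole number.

72 mm

Tmean = (33.7 + 13.6)/2 = 23.65 °C
ET₀ = 0.0023 × 11.89 × (23.65 + 17.8) × √20.1 = 0.0023 × 11.89 × 41.45 × 4.4833 = 5.0820 mm/d
ETc = Kc × ET₀ = 1.01 × 5.0820 = 5.1328 mm/d
Over 14 days: 5.1328 × 14 = 71.859 mm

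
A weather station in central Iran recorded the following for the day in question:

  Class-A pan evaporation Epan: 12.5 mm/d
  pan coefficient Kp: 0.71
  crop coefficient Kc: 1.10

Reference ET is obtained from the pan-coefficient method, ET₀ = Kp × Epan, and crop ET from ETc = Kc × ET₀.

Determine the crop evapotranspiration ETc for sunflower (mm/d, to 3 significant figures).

ET₀ = 0.71 × 12.5 = 8.8750 mm/d
ETc = Kc × ET₀ = 1.10 × 8.8750 = 9.7625 mm/d

9.76 mm/d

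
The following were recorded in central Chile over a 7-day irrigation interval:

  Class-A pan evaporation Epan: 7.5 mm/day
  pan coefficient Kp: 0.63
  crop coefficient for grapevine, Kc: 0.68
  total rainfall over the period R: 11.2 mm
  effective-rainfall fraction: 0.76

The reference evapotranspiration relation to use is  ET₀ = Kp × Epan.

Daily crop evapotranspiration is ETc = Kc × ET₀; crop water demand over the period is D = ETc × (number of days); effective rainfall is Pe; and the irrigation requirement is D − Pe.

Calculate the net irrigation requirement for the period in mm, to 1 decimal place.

14.0 mm

ET₀ = 0.63 × 7.5 = 4.7250 mm/d
ETc = Kc × ET₀ = 0.68 × 4.7250 = 3.2130 mm/d
Crop demand D = ETc × 7 d = 3.2130 × 7 = 22.491 mm
Pe = 0.76 × 11.2 = 8.512 mm
D − Pe = 22.491 − 8.512 = 13.979 mm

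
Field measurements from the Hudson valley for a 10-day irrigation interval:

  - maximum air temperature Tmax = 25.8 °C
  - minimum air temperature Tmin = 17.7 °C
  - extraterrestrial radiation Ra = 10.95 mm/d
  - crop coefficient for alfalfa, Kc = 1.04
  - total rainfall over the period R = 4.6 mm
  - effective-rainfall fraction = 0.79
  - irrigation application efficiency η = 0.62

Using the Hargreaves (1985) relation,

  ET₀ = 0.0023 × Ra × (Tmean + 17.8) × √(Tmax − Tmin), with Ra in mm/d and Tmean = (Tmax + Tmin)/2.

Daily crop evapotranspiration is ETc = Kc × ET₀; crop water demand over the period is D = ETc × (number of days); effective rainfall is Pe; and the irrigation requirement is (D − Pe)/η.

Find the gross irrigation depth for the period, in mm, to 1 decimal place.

41.7 mm

Tmean = (25.8 + 17.7)/2 = 21.75 °C
ET₀ = 0.0023 × 10.95 × (21.75 + 17.8) × √8.1 = 0.0023 × 10.95 × 39.55 × 2.8460 = 2.8348 mm/d
ETc = Kc × ET₀ = 1.04 × 2.8348 = 2.9482 mm/d
Crop demand D = ETc × 10 d = 2.9482 × 10 = 29.482 mm
Pe = 0.79 × 4.6 = 3.634 mm
D − Pe = 29.482 − 3.634 = 25.848 mm
Gross irrigation = 25.848 / 0.62 = 41.690 mm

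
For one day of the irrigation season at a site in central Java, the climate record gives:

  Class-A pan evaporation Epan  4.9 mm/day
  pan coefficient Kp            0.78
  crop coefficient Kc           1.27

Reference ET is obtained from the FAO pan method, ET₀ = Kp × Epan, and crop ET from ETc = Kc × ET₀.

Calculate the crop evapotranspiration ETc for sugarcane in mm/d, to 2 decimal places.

ET₀ = 0.78 × 4.9 = 3.8220 mm/d
ETc = Kc × ET₀ = 1.27 × 3.8220 = 4.8539 mm/d

4.85 mm/d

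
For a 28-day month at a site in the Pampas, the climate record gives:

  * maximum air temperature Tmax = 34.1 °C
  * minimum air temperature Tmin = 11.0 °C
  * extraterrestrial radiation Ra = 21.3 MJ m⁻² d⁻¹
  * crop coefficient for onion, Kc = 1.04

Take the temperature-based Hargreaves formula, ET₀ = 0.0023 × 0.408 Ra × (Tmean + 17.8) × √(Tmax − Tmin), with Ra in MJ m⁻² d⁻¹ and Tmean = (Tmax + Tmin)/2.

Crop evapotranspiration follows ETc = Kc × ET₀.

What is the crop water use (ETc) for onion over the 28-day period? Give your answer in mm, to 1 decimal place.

112.9 mm

Tmean = (34.1 + 11.0)/2 = 22.55 °C
0.408 Ra = 0.408 × 21.3 = 8.6904 mm/d equivalent
ET₀ = 0.0023 × 8.6904 × (22.55 + 17.8) × √23.1 = 0.0023 × 8.6904 × 40.35 × 4.8062 = 3.8763 mm/d
ETc = Kc × ET₀ = 1.04 × 3.8763 = 4.0314 mm/d
Over 28 days: 4.0314 × 28 = 112.879 mm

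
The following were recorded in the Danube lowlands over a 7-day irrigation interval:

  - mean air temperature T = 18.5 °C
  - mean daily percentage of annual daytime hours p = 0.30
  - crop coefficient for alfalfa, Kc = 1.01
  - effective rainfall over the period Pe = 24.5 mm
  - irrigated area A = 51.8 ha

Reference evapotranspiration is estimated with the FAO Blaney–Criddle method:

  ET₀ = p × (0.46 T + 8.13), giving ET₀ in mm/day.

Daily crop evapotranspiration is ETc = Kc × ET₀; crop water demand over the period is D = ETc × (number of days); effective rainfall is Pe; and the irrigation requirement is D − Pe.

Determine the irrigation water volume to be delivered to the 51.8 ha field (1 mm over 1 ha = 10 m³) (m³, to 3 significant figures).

ET₀ = 0.30 × (0.46 × 18.5 + 8.13) = 0.30 × 16.640 = 4.9920 mm/d
ETc = Kc × ET₀ = 1.01 × 4.9920 = 5.0419 mm/d
Crop demand D = ETc × 7 d = 5.0419 × 7 = 35.293 mm
D − Pe = 35.293 − 24.5 = 10.793 mm
Volume = 10.793 mm × 51.8 ha × 10 = 5590.8 m³

5590 m³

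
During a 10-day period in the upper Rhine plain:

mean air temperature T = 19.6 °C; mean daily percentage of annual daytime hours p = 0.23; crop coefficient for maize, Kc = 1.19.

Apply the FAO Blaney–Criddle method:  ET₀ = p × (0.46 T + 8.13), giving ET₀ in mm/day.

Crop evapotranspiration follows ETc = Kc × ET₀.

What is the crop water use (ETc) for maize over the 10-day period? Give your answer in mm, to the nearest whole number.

47 mm

ET₀ = 0.23 × (0.46 × 19.6 + 8.13) = 0.23 × 17.146 = 3.9436 mm/d
ETc = Kc × ET₀ = 1.19 × 3.9436 = 4.6929 mm/d
Over 10 days: 4.6929 × 10 = 46.929 mm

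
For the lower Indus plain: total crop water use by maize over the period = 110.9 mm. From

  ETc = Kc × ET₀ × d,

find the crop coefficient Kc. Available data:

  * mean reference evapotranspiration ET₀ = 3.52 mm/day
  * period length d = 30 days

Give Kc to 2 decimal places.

1.05

ETc = Kc × ET₀ × d  ⇒  Kc = ETc / (ET₀ × d)
Kc = 110.9 / (3.52 × 30) = 110.9 / 105.60 = 1.0502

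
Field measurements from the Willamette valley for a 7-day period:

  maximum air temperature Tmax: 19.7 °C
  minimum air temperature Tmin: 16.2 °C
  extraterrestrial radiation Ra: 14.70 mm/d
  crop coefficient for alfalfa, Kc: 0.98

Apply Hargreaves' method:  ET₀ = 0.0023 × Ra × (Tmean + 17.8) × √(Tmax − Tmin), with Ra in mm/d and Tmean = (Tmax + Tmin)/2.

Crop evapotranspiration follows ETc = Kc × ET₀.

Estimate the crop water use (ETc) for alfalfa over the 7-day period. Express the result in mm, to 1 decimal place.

Tmean = (19.7 + 16.2)/2 = 17.95 °C
ET₀ = 0.0023 × 14.70 × (17.95 + 17.8) × √3.5 = 0.0023 × 14.70 × 35.75 × 1.8708 = 2.2612 mm/d
ETc = Kc × ET₀ = 0.98 × 2.2612 = 2.2160 mm/d
Over 7 days: 2.2160 × 7 = 15.512 mm

15.5 mm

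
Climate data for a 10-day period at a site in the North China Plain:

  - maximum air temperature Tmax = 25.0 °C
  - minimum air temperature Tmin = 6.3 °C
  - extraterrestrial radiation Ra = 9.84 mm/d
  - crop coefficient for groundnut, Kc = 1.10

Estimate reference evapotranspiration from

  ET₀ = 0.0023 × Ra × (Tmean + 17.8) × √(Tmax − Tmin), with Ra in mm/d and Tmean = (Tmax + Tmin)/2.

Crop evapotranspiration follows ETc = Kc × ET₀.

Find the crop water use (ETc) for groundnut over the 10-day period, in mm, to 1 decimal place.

36.0 mm

Tmean = (25.0 + 6.3)/2 = 15.65 °C
ET₀ = 0.0023 × 9.84 × (15.65 + 17.8) × √18.7 = 0.0023 × 9.84 × 33.45 × 4.3243 = 3.2737 mm/d
ETc = Kc × ET₀ = 1.10 × 3.2737 = 3.6011 mm/d
Over 10 days: 3.6011 × 10 = 36.011 mm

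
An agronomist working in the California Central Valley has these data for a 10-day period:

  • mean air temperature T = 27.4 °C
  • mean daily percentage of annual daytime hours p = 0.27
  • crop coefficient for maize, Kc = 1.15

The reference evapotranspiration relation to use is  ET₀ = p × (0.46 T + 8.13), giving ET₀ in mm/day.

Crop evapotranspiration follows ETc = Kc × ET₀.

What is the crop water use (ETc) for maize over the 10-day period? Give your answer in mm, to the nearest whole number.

64 mm

ET₀ = 0.27 × (0.46 × 27.4 + 8.13) = 0.27 × 20.734 = 5.5982 mm/d
ETc = Kc × ET₀ = 1.15 × 5.5982 = 6.4379 mm/d
Over 10 days: 6.4379 × 10 = 64.379 mm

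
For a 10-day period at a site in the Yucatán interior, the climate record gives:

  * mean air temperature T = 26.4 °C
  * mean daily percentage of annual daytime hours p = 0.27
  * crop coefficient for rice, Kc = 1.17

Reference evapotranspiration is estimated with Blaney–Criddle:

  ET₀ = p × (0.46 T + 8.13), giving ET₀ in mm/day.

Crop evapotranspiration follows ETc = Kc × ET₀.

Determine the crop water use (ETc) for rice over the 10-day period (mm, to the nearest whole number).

64 mm

ET₀ = 0.27 × (0.46 × 26.4 + 8.13) = 0.27 × 20.274 = 5.4740 mm/d
ETc = Kc × ET₀ = 1.17 × 5.4740 = 6.4046 mm/d
Over 10 days: 6.4046 × 10 = 64.046 mm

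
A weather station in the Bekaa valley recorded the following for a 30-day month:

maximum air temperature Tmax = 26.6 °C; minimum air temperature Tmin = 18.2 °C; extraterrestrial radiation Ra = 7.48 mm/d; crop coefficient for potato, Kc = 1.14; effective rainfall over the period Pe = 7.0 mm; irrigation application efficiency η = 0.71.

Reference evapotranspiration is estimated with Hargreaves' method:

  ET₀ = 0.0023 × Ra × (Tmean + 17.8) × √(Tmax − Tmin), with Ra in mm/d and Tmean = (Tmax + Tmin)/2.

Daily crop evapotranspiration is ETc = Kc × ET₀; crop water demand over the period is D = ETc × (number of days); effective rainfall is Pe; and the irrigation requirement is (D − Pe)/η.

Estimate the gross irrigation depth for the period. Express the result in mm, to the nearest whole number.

87 mm

Tmean = (26.6 + 18.2)/2 = 22.40 °C
ET₀ = 0.0023 × 7.48 × (22.40 + 17.8) × √8.4 = 0.0023 × 7.48 × 40.20 × 2.8983 = 2.0045 mm/d
ETc = Kc × ET₀ = 1.14 × 2.0045 = 2.2851 mm/d
Crop demand D = ETc × 30 d = 2.2851 × 30 = 68.553 mm
D − Pe = 68.553 − 7.0 = 61.553 mm
Gross irrigation = 61.553 / 0.71 = 86.694 mm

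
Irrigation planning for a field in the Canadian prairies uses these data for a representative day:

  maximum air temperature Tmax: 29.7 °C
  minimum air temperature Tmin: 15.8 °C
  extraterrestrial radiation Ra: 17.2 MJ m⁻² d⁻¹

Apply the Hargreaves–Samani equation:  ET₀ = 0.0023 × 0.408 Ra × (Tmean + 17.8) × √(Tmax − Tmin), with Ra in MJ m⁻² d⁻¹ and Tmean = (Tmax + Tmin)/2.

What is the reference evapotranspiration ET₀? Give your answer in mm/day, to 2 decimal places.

Tmean = (29.7 + 15.8)/2 = 22.75 °C
0.408 Ra = 0.408 × 17.2 = 7.0176 mm/d equivalent
ET₀ = 0.0023 × 7.0176 × (22.75 + 17.8) × √13.9 = 0.0023 × 7.0176 × 40.55 × 3.7283 = 2.4402 mm/d

2.44 mm/day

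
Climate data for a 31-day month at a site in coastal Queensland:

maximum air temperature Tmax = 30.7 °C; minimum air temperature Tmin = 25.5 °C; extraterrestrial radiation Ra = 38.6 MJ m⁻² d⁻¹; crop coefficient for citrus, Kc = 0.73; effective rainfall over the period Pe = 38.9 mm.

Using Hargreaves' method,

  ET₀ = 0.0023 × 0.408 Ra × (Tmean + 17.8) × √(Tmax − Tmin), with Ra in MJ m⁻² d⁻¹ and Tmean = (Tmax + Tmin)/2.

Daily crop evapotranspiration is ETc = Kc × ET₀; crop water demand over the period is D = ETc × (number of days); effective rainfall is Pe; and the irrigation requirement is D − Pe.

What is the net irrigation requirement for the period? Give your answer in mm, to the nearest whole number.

Tmean = (30.7 + 25.5)/2 = 28.10 °C
0.408 Ra = 0.408 × 38.6 = 15.7488 mm/d equivalent
ET₀ = 0.0023 × 15.7488 × (28.10 + 17.8) × √5.2 = 0.0023 × 15.7488 × 45.90 × 2.2804 = 3.7914 mm/d
ETc = Kc × ET₀ = 0.73 × 3.7914 = 2.7677 mm/d
Crop demand D = ETc × 31 d = 2.7677 × 31 = 85.799 mm
D − Pe = 85.799 − 38.9 = 46.899 mm

47 mm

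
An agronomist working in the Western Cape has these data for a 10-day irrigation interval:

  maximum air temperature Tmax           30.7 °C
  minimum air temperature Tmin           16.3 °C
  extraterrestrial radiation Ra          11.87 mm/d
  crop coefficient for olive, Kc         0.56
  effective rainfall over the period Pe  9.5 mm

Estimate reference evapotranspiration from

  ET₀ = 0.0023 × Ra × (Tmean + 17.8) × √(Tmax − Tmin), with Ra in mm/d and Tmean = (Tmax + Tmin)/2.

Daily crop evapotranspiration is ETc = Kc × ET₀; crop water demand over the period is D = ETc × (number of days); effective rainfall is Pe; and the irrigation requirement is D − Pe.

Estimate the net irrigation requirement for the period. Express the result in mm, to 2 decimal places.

Tmean = (30.7 + 16.3)/2 = 23.50 °C
ET₀ = 0.0023 × 11.87 × (23.50 + 17.8) × √14.4 = 0.0023 × 11.87 × 41.30 × 3.7947 = 4.2786 mm/d
ETc = Kc × ET₀ = 0.56 × 4.2786 = 2.3960 mm/d
Crop demand D = ETc × 10 d = 2.3960 × 10 = 23.960 mm
D − Pe = 23.960 − 9.5 = 14.460 mm

14.46 mm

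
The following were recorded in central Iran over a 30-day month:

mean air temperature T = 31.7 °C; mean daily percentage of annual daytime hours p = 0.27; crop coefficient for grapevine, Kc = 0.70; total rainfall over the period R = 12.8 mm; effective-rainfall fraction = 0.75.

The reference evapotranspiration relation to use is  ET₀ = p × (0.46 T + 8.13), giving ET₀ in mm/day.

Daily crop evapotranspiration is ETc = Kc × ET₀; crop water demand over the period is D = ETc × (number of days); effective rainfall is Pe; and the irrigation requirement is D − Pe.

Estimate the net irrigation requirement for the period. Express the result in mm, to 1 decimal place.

ET₀ = 0.27 × (0.46 × 31.7 + 8.13) = 0.27 × 22.712 = 6.1322 mm/d
ETc = Kc × ET₀ = 0.70 × 6.1322 = 4.2925 mm/d
Crop demand D = ETc × 30 d = 4.2925 × 30 = 128.775 mm
Pe = 0.75 × 12.8 = 9.600 mm
D − Pe = 128.775 − 9.600 = 119.175 mm

119.2 mm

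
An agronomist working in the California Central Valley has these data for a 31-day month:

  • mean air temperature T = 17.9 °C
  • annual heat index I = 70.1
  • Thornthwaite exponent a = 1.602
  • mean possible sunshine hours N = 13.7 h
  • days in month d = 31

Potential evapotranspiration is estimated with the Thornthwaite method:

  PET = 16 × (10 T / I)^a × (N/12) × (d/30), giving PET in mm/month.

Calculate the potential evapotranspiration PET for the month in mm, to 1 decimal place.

84.7 mm

10T/I = 10 × 17.9 / 70.1 = 2.5535
(10T/I)^a = 2.5535^1.602 = 4.4898
Uncorrected PET = 16 × 4.4898 = 71.837 mm
Correction = (N/12)(d/30) = (13.7/12)(31/30) = 1.1797
PET = 71.837 × 1.1797 = 84.746 mm/month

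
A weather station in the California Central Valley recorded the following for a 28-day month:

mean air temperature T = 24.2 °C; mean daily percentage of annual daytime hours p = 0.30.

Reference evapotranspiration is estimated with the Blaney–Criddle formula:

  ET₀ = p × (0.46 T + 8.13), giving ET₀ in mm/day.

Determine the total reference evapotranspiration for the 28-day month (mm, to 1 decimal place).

161.8 mm

ET₀ = 0.30 × (0.46 × 24.2 + 8.13) = 0.30 × 19.262 = 5.7786 mm/d
Monthly total = 5.7786 × 28 = 161.801 mm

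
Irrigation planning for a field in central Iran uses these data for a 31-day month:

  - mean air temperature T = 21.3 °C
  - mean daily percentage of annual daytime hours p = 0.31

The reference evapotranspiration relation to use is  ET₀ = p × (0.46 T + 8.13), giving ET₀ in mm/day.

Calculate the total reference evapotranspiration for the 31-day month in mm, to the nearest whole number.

ET₀ = 0.31 × (0.46 × 21.3 + 8.13) = 0.31 × 17.928 = 5.5577 mm/d
Monthly total = 5.5577 × 31 = 172.289 mm

172 mm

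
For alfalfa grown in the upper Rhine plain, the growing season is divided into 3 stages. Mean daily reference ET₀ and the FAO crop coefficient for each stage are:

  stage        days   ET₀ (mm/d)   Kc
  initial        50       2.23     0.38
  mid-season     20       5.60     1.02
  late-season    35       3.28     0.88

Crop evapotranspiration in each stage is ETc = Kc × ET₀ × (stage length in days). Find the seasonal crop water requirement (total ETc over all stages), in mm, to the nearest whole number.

initial: 0.38 × 2.23 × 50 = 42.37 mm
mid-season: 1.02 × 5.60 × 20 = 114.24 mm
late-season: 0.88 × 3.28 × 35 = 101.02 mm
Seasonal total = 257.63 mm

258 mm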